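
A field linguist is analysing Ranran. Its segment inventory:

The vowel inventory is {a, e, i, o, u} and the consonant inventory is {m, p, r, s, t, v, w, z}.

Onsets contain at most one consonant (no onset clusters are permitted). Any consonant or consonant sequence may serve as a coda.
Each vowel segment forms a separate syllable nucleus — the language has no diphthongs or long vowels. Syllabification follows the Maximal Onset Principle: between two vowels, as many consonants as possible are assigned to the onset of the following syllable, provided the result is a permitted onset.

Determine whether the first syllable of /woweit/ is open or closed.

open

Vowels present: o, e, i; each is a nucleus, giving 3 syllables.
Between /o/ (V1) and /e/ (V2): /w/ is a single consonant, so it becomes the next onset.
Between /e/ (V2) and /i/ (V3): no consonants, so the boundary falls immediately after /e/.
Syllabification: wo.we.it.
Syllable 1 is /wo/; it ends in its nucleus with no coda, so it is open.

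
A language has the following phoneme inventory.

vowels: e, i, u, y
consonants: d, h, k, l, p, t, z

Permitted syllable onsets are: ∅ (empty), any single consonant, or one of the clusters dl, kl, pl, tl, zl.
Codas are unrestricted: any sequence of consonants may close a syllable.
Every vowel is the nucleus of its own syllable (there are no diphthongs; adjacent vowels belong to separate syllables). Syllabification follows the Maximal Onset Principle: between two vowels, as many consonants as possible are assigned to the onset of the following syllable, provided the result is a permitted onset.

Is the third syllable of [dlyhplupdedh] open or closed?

closed

The vowels are y, u, e — 3 nuclei, so 3 syllables.
σ1/σ2 boundary: /hpl/; trying suffixes from longest down, /pl/ is the first permitted one, so coda /h/ | onset /pl/.
σ2/σ3 boundary: /pd/; trying suffixes from longest down, /d/ is the first permitted one, so coda /p/ | onset /d/.
So the parse is dlyh.plup.dedh.
Syllable 3 is /dedh/ with coda /dh/, so it is closed.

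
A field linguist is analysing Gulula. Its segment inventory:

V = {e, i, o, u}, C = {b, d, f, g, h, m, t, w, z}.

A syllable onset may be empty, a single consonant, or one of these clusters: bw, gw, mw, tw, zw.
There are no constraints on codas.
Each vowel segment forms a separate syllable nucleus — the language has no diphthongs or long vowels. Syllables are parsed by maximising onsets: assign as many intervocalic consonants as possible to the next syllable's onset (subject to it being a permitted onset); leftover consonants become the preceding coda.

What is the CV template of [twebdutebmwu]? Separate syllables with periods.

The vowels are e, u, e, u — 4 nuclei, so 4 syllables.
/e…u/ gap (V1→V2): /bd/ — longest licit onset from the right is /d/, leaving /b/ as coda.
/u…e/ gap (V2→V3): /t/ → onset of the next syllable (single consonants are always licit onsets).
/e…u/ gap (V3→V4): /bmw/; trying suffixes from longest down, /mw/ is the first permitted one, so coda /b/ | onset /mw/.
Syllabification: tweb.du.teb.mwu.
Mapping each syllable to C/V: /tweb/ → CCVC, /du/ → CV, /teb/ → CVC, /mwu/ → CCV.

CCVC.CV.CVC.CCV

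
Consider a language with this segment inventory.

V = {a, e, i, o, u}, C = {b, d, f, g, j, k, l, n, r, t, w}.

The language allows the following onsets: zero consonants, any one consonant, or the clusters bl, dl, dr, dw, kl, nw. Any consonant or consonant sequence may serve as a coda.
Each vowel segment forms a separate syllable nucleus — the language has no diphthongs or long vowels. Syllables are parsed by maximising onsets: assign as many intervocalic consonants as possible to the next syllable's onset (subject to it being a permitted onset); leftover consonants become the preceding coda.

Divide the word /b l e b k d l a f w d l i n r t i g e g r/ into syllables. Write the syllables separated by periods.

Nuclei (vowels): e, a, i, i, e → 5 syllables.
σ1/σ2 boundary: /bkdl/ splits as /bk/ + /dl/ (/dl/ is the longest suffix that is a licit onset).
σ2/σ3 boundary: /fwdl/ splits as /fw/ + /dl/ (/dl/ is the longest suffix that is a licit onset).
σ3/σ4 boundary: /nrt/; trying suffixes from longest down, /t/ is the first permitted one, so coda /nr/ | onset /t/.
σ4/σ5 boundary: just /g/ — single C goes to the following onset.

blebk.dlafw.dlinr.ti.gegr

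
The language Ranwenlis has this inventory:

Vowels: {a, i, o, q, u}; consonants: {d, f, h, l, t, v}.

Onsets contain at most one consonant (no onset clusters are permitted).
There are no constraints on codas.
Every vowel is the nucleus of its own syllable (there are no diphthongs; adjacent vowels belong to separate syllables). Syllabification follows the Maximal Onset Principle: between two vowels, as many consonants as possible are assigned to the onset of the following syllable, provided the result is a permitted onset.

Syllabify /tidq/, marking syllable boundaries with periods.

Nuclei (vowels): i, q → 2 syllables.
σ1/σ2 boundary: just /d/ — single C goes to the following onset.

ti.dq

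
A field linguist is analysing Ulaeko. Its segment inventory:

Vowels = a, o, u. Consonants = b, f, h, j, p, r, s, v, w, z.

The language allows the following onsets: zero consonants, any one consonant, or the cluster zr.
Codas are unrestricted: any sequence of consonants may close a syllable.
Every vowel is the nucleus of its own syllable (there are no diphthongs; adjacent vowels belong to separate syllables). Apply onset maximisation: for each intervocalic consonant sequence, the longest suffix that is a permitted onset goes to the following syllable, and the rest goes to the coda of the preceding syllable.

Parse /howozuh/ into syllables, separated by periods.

Vowels present: o, o, u; each is a nucleus, giving 3 syllables.
V1 /o/ – V2 /o/: just /w/ — single C goes to the following onset.
V2 /o/ – V3 /u/: /z/ → onset of the next syllable (single consonants are always licit onsets).

ho.wo.zuh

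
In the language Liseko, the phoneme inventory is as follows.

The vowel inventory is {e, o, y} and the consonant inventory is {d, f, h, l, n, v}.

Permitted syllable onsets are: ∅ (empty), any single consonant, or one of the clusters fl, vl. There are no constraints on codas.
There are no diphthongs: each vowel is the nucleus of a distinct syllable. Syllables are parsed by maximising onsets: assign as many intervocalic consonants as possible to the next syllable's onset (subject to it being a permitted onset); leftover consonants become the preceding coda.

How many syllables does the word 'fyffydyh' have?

Nuclei (vowels): y, y, y → 3 syllables.

3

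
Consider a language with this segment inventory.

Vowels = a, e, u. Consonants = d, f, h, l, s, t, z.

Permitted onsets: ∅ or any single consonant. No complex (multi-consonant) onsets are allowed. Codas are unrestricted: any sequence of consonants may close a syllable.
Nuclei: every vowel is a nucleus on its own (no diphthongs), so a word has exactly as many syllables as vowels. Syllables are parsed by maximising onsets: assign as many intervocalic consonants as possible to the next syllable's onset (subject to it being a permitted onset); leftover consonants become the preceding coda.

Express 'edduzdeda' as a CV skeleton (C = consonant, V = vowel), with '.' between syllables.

VC.CVC.CV.CV

The vowels are e, u, e, a — 4 nuclei, so 4 syllables.
σ1/σ2 boundary: /dd/ — longest licit onset from the right is /d/, leaving /d/ as coda.
σ2/σ3 boundary: /zd/ splits as /z/ + /d/ (/d/ is the longest suffix that is a licit onset).
σ3/σ4 boundary: /d/ is a single consonant, so it becomes the next onset.
So the parse is ed.duz.de.da.
Mapping each syllable to C/V: /ed/ → VC, /duz/ → CVC, /de/ → CV, /da/ → CV.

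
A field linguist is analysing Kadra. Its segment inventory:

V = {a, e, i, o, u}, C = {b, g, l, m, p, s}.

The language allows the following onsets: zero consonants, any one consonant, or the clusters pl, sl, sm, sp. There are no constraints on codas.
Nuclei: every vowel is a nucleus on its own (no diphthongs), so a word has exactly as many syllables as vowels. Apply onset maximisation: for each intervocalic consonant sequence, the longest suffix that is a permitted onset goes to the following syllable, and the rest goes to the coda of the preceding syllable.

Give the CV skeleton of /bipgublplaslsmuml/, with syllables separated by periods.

Nuclei (vowels): i, u, a, u → 4 syllables.
/i…u/ gap (V1→V2): cluster /pg/ — the longest permitted-onset suffix is /g/; onset = /g/, preceding coda = /p/.
/u…a/ gap (V2→V3): /blpl/ — longest licit onset from the right is /pl/, leaving /bl/ as coda.
/a…u/ gap (V3→V4): cluster /slsm/ — the longest permitted-onset suffix is /sm/; onset = /sm/, preceding coda = /sl/.
Syllabification: bip.gubl.plasl.smuml.
Mapping each syllable to C/V: /bip/ → CVC, /gubl/ → CVCC, /plasl/ → CCVCC, /smuml/ → CCVCC.

CVC.CVCC.CCVCC.CCVCC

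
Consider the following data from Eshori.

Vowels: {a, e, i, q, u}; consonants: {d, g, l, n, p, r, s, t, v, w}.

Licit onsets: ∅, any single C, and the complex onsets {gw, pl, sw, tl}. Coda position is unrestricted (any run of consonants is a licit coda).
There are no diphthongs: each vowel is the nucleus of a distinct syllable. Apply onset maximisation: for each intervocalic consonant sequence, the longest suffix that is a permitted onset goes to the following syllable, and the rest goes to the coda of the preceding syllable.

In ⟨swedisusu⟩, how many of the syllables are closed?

Vowels present: e, i, u, u; each is a nucleus, giving 4 syllables.
σ1/σ2 boundary: /d/ → onset of the next syllable (single consonants are always licit onsets).
σ2/σ3 boundary: /s/ → onset of the next syllable (single consonants are always licit onsets).
σ3/σ4 boundary: /s/ → onset of the next syllable (single consonants are always licit onsets).
Syllabification: swe.di.su.su.
Classifying each syllable: /swe/ (open), /di/ (open), /su/ (open), /su/ (open).
Closed syllables: 0.

0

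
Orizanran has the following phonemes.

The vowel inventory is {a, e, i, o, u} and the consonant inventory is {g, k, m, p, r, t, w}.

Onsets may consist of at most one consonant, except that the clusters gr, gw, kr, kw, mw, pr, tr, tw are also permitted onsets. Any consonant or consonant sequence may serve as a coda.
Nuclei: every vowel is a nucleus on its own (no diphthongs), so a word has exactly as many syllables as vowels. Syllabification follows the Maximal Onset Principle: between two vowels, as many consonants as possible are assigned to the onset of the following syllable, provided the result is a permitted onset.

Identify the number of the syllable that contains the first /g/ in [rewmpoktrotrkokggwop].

4

Vowels present: e, o, o, o, o; each is a nucleus, giving 5 syllables.
σ1/σ2 boundary: /wmp/ — longest licit onset from the right is /p/, leaving /wm/ as coda.
σ2/σ3 boundary: cluster /ktr/ — the longest permitted-onset suffix is /tr/; onset = /tr/, preceding coda = /k/.
σ3/σ4 boundary: cluster /trk/ — the longest permitted-onset suffix is /k/; onset = /k/, preceding coda = /tr/.
σ4/σ5 boundary: /kggw/ splits as /kg/ + /gw/ (/gw/ is the longest suffix that is a licit onset).
So the parse is rewm.pok.trotr.kokg.gwop.
The first /g/ is in the coda of syllable 4 (/kokg/).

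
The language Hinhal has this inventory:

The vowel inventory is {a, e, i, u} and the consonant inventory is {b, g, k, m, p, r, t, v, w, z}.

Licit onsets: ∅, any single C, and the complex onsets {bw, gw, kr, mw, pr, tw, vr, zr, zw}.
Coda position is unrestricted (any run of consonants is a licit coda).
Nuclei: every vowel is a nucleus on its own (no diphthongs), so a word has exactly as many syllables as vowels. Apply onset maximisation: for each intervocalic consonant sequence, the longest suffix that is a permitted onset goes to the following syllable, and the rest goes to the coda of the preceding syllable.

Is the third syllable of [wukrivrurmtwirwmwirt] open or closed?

The vowels are u, i, u, i, i — 5 nuclei, so 5 syllables.
σ1/σ2 boundary: cluster /kr/ — /kr/ is itself a permitted onset, so the whole cluster goes right; preceding coda = ∅.
σ2/σ3 boundary: /vr/ — entire cluster is a permitted onset → onset /vr/, coda ∅.
σ3/σ4 boundary: /rmtw/ — longest licit onset from the right is /tw/, leaving /rm/ as coda.
σ4/σ5 boundary: cluster /rwmw/ — the longest permitted-onset suffix is /mw/; onset = /mw/, preceding coda = /rw/.
So the parse is wu.kri.vrurm.twirw.mwirt.
Syllable 3 is /vrurm/ with coda /rm/, so it is closed.

closed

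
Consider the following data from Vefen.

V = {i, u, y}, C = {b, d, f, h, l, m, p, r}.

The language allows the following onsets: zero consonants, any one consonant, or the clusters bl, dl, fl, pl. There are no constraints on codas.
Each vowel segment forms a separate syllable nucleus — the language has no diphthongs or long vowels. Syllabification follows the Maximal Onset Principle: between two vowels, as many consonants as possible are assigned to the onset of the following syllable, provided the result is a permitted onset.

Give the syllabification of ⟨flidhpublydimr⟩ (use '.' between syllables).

flidh.pu.bly.dimr

Vowels present: i, u, y, i; each is a nucleus, giving 4 syllables.
V1 /i/ – V2 /u/: /dhp/; trying suffixes from longest down, /p/ is the first permitted one, so coda /dh/ | onset /p/.
V2 /u/ – V3 /y/: /bl/ — entire cluster is a permitted onset → onset /bl/, coda ∅.
V3 /y/ – V4 /i/: just /d/ — single C goes to the following onset.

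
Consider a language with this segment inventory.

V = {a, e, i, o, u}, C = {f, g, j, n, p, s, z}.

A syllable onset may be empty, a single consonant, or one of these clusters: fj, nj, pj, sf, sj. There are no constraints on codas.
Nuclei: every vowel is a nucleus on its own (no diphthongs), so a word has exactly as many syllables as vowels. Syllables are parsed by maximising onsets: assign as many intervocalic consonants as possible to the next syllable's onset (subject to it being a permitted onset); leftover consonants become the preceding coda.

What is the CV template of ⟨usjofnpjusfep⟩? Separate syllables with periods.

V.CCVCC.CCV.CCVC

The vowels are u, o, u, e — 4 nuclei, so 4 syllables.
V1 /u/ – V2 /o/: /sj/ — entire cluster is a permitted onset → onset /sj/, coda ∅.
V2 /o/ – V3 /u/: /fnpj/ splits as /fn/ + /pj/ (/pj/ is the longest suffix that is a licit onset).
V3 /u/ – V4 /e/: /sf/ — entire cluster is a permitted onset → onset /sf/, coda ∅.
So the parse is u.sjofn.pju.sfep.
Mapping each syllable to C/V: /u/ → V, /sjofn/ → CCVCC, /pju/ → CCV, /sfep/ → CCVC.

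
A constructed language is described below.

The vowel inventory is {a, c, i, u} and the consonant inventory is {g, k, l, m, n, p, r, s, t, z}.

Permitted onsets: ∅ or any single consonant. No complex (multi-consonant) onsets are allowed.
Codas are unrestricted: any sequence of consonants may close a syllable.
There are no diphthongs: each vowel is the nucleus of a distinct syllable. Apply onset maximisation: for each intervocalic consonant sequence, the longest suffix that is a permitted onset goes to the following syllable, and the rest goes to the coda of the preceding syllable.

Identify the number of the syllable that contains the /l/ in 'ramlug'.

2

Nuclei (vowels): a, u → 2 syllables.
/a…u/ gap (V1→V2): /ml/; trying suffixes from longest down, /l/ is the first permitted one, so coda /m/ | onset /l/.
Result: ram.lug.
The /l/ is in the onset of syllable 2 (/lug/).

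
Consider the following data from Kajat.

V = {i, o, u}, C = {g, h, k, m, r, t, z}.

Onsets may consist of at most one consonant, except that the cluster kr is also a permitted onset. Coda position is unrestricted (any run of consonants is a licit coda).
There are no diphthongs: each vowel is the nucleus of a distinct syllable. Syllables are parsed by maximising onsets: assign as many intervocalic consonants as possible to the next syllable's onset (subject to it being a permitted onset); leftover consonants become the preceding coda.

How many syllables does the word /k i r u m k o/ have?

Vowels present: i, u, o; each is a nucleus, giving 3 syllables.

3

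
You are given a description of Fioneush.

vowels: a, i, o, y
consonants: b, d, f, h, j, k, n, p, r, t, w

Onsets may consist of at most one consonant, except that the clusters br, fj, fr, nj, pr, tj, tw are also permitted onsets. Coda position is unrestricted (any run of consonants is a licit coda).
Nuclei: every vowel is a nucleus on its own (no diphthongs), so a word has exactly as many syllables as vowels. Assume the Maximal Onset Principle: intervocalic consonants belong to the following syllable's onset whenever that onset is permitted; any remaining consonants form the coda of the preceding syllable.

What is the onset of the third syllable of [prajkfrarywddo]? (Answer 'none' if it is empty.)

Nuclei (vowels): a, a, y, o → 4 syllables.
V1 /a/ – V2 /a/: /jkfr/; trying suffixes from longest down, /fr/ is the first permitted one, so coda /jk/ | onset /fr/.
V2 /a/ – V3 /y/: /r/ → onset of the next syllable (single consonants are always licit onsets).
V3 /y/ – V4 /o/: /wdd/ splits as /wd/ + /d/ (/d/ is the longest suffix that is a licit onset).
Syllabification: prajk.fra.rywd.do.
Syllable 3 is /rywd/: onset /r/, nucleus /y/, coda /wd/.

r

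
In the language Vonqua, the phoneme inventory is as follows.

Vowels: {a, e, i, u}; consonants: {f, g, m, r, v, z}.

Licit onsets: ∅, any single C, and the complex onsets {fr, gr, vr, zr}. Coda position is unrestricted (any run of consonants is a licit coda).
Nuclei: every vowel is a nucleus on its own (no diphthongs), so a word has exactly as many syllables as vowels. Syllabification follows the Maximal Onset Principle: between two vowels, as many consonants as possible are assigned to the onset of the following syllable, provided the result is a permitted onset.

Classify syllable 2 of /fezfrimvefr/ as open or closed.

Vowels present: e, i, e; each is a nucleus, giving 3 syllables.
Between /e/ (V1) and /i/ (V2): /zfr/ — longest licit onset from the right is /fr/, leaving /z/ as coda.
Between /i/ (V2) and /e/ (V3): /mv/ splits as /m/ + /v/ (/v/ is the longest suffix that is a licit onset).
Syllabification: fez.frim.vefr.
Syllable 2 is /frim/ with coda /m/, so it is closed.

closed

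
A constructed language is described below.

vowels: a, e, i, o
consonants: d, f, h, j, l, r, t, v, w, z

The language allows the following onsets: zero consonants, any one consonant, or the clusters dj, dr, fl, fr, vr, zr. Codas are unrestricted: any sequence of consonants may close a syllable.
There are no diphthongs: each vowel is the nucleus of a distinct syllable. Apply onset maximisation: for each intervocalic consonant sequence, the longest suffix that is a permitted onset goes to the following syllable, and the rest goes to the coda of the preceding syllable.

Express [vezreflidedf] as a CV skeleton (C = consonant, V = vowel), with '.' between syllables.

CV.CCV.CCV.CVCC

The vowels are e, e, i, e — 4 nuclei, so 4 syllables.
σ1/σ2 boundary: cluster /zr/ — /zr/ is itself a permitted onset, so the whole cluster goes right; preceding coda = ∅.
σ2/σ3 boundary: cluster /fl/ — /fl/ is itself a permitted onset, so the whole cluster goes right; preceding coda = ∅.
σ3/σ4 boundary: just /d/ — single C goes to the following onset.
Syllabification: ve.zre.fli.dedf.
Mapping each syllable to C/V: /ve/ → CV, /zre/ → CCV, /fli/ → CCV, /dedf/ → CVCC.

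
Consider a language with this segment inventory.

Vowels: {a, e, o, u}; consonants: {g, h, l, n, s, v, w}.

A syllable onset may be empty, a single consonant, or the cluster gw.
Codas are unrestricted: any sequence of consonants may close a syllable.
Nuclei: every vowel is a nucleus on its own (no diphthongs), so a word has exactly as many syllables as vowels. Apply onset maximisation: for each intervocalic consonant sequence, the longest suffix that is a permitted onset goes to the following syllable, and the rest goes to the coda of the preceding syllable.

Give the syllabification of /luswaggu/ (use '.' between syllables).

lus.wag.gu

Nuclei (vowels): u, a, u → 3 syllables.
σ1/σ2 boundary: /sw/ — longest licit onset from the right is /w/, leaving /s/ as coda.
σ2/σ3 boundary: /gg/; trying suffixes from longest down, /g/ is the first permitted one, so coda /g/ | onset /g/.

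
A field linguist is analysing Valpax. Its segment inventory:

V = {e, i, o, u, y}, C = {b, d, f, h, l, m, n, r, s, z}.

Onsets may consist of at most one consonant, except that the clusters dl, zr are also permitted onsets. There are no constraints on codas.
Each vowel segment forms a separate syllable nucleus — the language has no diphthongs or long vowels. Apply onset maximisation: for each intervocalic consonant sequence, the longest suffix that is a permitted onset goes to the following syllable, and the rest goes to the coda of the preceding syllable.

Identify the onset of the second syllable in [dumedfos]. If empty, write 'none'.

m

Vowels present: u, e, o; each is a nucleus, giving 3 syllables.
Between /u/ (V1) and /e/ (V2): just /m/ — single C goes to the following onset.
Between /e/ (V2) and /o/ (V3): /df/ — longest licit onset from the right is /f/, leaving /d/ as coda.
Syllabification: du.med.fos.
Syllable 2 is /med/: onset /m/, nucleus /e/, coda /d/.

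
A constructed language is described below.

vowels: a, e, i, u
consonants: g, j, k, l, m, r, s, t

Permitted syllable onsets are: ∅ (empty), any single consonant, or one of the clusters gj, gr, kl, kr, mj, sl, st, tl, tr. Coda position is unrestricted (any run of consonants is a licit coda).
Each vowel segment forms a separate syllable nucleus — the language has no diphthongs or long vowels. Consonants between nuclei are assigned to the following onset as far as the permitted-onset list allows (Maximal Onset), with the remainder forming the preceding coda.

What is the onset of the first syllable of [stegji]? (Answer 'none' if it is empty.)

st

The vowels are e, i — 2 nuclei, so 2 syllables.
σ1/σ2 boundary: cluster /gj/ — /gj/ is itself a permitted onset, so the whole cluster goes right; preceding coda = ∅.
Result: ste.gji.
Syllable 1 is /ste/: onset /st/, nucleus /e/, coda ∅.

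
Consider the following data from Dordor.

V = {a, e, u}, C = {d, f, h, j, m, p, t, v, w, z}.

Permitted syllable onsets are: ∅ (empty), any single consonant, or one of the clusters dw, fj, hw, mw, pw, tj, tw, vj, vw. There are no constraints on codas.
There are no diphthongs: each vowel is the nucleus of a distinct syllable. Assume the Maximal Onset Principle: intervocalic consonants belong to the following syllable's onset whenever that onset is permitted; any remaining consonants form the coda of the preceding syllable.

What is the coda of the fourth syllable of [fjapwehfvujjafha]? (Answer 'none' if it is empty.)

Nuclei (vowels): a, e, u, a, a → 5 syllables.
V1 /a/ – V2 /e/: cluster /pw/ — /pw/ is itself a permitted onset, so the whole cluster goes right; preceding coda = ∅.
V2 /e/ – V3 /u/: cluster /hfv/ — the longest permitted-onset suffix is /v/; onset = /v/, preceding coda = /hf/.
V3 /u/ – V4 /a/: /jj/ — longest licit onset from the right is /j/, leaving /j/ as coda.
V4 /a/ – V5 /a/: /fh/; trying suffixes from longest down, /h/ is the first permitted one, so coda /f/ | onset /h/.
So the parse is fja.pwehf.vuj.jaf.ha.
Syllable 4 is /jaf/: onset /j/, nucleus /a/, coda /f/.

f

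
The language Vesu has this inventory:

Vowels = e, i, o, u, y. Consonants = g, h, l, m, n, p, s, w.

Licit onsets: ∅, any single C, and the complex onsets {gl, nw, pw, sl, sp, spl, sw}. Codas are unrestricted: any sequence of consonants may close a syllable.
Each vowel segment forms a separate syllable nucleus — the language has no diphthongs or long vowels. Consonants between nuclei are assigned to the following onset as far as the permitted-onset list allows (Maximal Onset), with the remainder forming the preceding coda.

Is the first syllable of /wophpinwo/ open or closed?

closed

Vowels present: o, i, o; each is a nucleus, giving 3 syllables.
σ1/σ2 boundary: /php/; trying suffixes from longest down, /p/ is the first permitted one, so coda /ph/ | onset /p/.
σ2/σ3 boundary: /nw/ — entire cluster is a permitted onset → onset /nw/, coda ∅.
Syllabification: woph.pi.nwo.
Syllable 1 is /woph/ with coda /ph/, so it is closed.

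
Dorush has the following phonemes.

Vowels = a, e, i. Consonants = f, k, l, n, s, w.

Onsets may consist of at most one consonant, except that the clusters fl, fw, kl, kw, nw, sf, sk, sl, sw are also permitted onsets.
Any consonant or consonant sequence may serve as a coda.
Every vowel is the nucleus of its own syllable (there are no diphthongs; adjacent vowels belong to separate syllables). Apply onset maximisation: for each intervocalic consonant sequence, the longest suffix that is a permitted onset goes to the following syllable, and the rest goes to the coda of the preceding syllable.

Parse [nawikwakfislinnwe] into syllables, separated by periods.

na.wi.kwak.fi.slin.nwe

Vowels present: a, i, a, i, i, e; each is a nucleus, giving 6 syllables.
Between /a/ (V1) and /i/ (V2): /w/ → onset of the next syllable (single consonants are always licit onsets).
Between /i/ (V2) and /a/ (V3): /kw/ is a licit onset in full, so it all attaches to the next syllable.
Between /a/ (V3) and /i/ (V4): /kf/; trying suffixes from longest down, /f/ is the first permitted one, so coda /k/ | onset /f/.
Between /i/ (V4) and /i/ (V5): /sl/ — entire cluster is a permitted onset → onset /sl/, coda ∅.
Between /i/ (V5) and /e/ (V6): cluster /nnw/ — the longest permitted-onset suffix is /nw/; onset = /nw/, preceding coda = /n/.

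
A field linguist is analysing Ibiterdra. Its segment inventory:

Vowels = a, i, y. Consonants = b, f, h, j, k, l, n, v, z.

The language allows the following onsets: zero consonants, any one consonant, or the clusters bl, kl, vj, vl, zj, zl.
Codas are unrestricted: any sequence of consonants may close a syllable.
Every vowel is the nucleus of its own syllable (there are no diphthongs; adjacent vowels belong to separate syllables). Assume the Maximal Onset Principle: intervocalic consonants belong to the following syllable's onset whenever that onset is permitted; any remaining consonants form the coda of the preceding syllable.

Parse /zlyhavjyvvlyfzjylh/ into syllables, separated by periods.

Nuclei (vowels): y, a, y, y, y → 5 syllables.
V1 /y/ – V2 /a/: /h/ → onset of the next syllable (single consonants are always licit onsets).
V2 /a/ – V3 /y/: /vj/ is a licit onset in full, so it all attaches to the next syllable.
V3 /y/ – V4 /y/: /vvl/ — longest licit onset from the right is /vl/, leaving /v/ as coda.
V4 /y/ – V5 /y/: /fzj/ splits as /f/ + /zj/ (/zj/ is the longest suffix that is a licit onset).

zly.ha.vjyv.vlyf.zjylh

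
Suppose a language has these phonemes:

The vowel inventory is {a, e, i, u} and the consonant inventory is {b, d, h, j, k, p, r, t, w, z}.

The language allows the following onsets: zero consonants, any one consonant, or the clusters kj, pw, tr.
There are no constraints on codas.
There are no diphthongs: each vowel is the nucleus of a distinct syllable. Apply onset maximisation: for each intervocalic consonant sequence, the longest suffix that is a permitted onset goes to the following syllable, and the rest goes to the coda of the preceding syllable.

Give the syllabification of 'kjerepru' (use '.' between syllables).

kje.rep.ru

Vowels present: e, e, u; each is a nucleus, giving 3 syllables.
/e…e/ gap (V1→V2): just /r/ — single C goes to the following onset.
/e…u/ gap (V2→V3): /pr/; trying suffixes from longest down, /r/ is the first permitted one, so coda /p/ | onset /r/.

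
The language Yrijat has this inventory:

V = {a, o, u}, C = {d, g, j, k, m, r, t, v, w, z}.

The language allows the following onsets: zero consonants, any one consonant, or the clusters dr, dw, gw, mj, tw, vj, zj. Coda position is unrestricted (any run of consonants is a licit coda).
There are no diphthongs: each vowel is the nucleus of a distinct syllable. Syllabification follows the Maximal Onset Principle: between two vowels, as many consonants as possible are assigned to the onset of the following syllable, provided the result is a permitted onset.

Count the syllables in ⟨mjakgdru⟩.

2

The vowels are a, u — 2 nuclei, so 2 syllables.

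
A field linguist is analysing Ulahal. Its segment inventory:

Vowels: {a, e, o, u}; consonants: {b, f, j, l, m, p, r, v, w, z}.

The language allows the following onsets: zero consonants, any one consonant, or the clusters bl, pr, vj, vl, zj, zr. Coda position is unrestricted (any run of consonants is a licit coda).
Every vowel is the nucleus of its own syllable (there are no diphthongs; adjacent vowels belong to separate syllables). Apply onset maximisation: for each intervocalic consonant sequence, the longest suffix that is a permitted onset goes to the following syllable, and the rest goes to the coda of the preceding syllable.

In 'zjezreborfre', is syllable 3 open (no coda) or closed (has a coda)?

The vowels are e, e, o, e — 4 nuclei, so 4 syllables.
/e…e/ gap (V1→V2): /zr/ — entire cluster is a permitted onset → onset /zr/, coda ∅.
/e…o/ gap (V2→V3): just /b/ — single C goes to the following onset.
/o…e/ gap (V3→V4): /rfr/ — longest licit onset from the right is /r/, leaving /rf/ as coda.
Putting it together: zje.zre.borf.re.
Syllable 3 is /borf/ with coda /rf/, so it is closed.

closed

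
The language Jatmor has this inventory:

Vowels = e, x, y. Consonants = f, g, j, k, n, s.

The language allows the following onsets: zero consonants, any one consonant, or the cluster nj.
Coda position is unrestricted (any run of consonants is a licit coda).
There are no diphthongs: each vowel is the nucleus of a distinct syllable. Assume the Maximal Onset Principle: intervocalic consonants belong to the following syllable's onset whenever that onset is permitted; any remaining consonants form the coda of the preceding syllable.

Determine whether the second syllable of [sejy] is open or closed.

open

Vowels present: e, y; each is a nucleus, giving 2 syllables.
/e…y/ gap (V1→V2): /j/ → onset of the next syllable (single consonants are always licit onsets).
Syllabification: se.jy.
Syllable 2 is /jy/; it ends in its nucleus with no coda, so it is open.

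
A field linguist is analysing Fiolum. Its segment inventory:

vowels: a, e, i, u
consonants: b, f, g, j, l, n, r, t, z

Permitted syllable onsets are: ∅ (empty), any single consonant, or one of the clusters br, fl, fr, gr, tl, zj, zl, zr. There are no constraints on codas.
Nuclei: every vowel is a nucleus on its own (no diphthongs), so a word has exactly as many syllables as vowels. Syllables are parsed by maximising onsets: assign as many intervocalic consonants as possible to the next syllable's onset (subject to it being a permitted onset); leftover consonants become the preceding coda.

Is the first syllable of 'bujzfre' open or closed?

closed

Vowels present: u, e; each is a nucleus, giving 2 syllables.
Between /u/ (V1) and /e/ (V2): /jzfr/ splits as /jz/ + /fr/ (/fr/ is the longest suffix that is a licit onset).
Syllabification: bujz.fre.
Syllable 1 is /bujz/ with coda /jz/, so it is closed.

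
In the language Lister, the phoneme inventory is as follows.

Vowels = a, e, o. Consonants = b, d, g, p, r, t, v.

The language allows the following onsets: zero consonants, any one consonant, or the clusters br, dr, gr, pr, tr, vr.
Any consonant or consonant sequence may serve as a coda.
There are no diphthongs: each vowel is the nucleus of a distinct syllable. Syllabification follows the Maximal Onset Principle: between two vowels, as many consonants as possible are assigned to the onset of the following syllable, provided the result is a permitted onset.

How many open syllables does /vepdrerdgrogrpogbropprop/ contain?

0

The vowels are e, e, o, o, o, o — 6 nuclei, so 6 syllables.
/e…e/ gap (V1→V2): /pdr/; trying suffixes from longest down, /dr/ is the first permitted one, so coda /p/ | onset /dr/.
/e…o/ gap (V2→V3): /rdgr/; trying suffixes from longest down, /gr/ is the first permitted one, so coda /rd/ | onset /gr/.
/o…o/ gap (V3→V4): cluster /grp/ — the longest permitted-onset suffix is /p/; onset = /p/, preceding coda = /gr/.
/o…o/ gap (V4→V5): /gbr/ — longest licit onset from the right is /br/, leaving /g/ as coda.
/o…o/ gap (V5→V6): /ppr/ — longest licit onset from the right is /pr/, leaving /p/ as coda.
Syllabification: vep.drerd.grogr.pog.brop.prop.
Classifying each syllable: /vep/ (closed), /drerd/ (closed), /grogr/ (closed), /pog/ (closed), /brop/ (closed), /prop/ (closed).
Open syllables: 0.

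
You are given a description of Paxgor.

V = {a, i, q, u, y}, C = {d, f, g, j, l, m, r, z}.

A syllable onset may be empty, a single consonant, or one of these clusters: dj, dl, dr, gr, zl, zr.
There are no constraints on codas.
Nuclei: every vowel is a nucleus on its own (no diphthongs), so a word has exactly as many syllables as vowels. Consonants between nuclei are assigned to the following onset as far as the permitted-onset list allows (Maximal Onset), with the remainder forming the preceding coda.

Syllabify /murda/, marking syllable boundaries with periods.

mur.da

Nuclei (vowels): u, a → 2 syllables.
V1 /u/ – V2 /a/: /rd/; trying suffixes from longest down, /d/ is the first permitted one, so coda /r/ | onset /d/.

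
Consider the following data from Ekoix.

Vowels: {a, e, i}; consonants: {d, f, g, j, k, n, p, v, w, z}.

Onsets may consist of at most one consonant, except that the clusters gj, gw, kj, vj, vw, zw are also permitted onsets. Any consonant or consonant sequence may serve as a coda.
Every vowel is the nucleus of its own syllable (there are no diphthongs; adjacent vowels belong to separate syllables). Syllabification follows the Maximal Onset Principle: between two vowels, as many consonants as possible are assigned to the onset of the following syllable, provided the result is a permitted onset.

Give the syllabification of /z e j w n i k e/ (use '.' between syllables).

zejw.ni.ke

Vowels present: e, i, e; each is a nucleus, giving 3 syllables.
Between /e/ (V1) and /i/ (V2): /jwn/; trying suffixes from longest down, /n/ is the first permitted one, so coda /jw/ | onset /n/.
Between /i/ (V2) and /e/ (V3): just /k/ — single C goes to the following onset.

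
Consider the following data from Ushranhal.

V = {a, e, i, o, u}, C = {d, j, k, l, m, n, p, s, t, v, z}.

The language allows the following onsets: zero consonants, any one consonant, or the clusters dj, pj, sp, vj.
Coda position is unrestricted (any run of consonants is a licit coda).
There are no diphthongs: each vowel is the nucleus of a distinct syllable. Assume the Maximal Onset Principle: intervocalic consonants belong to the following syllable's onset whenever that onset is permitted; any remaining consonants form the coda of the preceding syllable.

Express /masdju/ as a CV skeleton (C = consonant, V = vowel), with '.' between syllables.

Vowels present: a, u; each is a nucleus, giving 2 syllables.
Between /a/ (V1) and /u/ (V2): cluster /sdj/ — the longest permitted-onset suffix is /dj/; onset = /dj/, preceding coda = /s/.
Putting it together: mas.dju.
Mapping each syllable to C/V: /mas/ → CVC, /dju/ → CCV.

CVC.CCV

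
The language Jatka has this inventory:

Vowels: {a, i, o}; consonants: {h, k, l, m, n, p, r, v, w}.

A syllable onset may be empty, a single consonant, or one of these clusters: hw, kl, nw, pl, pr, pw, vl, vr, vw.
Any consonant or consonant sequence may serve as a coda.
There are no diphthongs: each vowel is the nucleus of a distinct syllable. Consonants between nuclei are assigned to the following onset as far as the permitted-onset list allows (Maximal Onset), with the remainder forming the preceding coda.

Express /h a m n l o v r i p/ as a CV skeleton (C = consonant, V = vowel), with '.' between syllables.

Vowels present: a, o, i; each is a nucleus, giving 3 syllables.
V1 /a/ – V2 /o/: cluster /mnl/ — the longest permitted-onset suffix is /l/; onset = /l/, preceding coda = /mn/.
V2 /o/ – V3 /i/: /vr/ — entire cluster is a permitted onset → onset /vr/, coda ∅.
Putting it together: hamn.lo.vrip.
Mapping each syllable to C/V: /hamn/ → CVCC, /lo/ → CV, /vrip/ → CCVC.

CVCC.CV.CCVC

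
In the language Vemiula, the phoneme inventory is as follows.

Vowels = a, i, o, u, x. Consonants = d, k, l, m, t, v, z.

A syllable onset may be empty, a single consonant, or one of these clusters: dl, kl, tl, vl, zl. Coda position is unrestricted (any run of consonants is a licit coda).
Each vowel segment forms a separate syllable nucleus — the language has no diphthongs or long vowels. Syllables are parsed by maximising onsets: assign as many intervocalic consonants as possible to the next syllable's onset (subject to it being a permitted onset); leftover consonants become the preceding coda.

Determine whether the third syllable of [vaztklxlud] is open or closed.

closed

The vowels are a, x, u — 3 nuclei, so 3 syllables.
V1 /a/ – V2 /x/: cluster /ztkl/ — the longest permitted-onset suffix is /kl/; onset = /kl/, preceding coda = /zt/.
V2 /x/ – V3 /u/: /l/ is a single consonant, so it becomes the next onset.
Putting it together: vazt.klx.lud.
Syllable 3 is /lud/ with coda /d/, so it is closed.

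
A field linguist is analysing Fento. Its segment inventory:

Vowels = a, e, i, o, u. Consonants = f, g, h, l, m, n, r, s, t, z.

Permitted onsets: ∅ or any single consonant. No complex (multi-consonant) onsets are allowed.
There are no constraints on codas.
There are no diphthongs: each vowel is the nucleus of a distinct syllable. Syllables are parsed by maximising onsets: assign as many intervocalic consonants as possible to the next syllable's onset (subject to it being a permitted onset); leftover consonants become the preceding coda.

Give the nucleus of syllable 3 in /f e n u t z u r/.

u

Vowels present: e, u, u; each is a nucleus, giving 3 syllables.
The third nucleus (vowel 3 from the left) is /u/.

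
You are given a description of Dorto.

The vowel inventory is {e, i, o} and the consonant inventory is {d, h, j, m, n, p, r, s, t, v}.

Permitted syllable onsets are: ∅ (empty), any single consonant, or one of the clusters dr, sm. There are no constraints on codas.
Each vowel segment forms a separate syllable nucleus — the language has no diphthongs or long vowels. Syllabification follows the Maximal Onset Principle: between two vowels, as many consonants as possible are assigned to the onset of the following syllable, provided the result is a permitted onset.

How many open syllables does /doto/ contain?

2

Nuclei (vowels): o, o → 2 syllables.
Between /o/ (V1) and /o/ (V2): just /t/ — single C goes to the following onset.
So the parse is do.to.
Classifying each syllable: /do/ (open), /to/ (open).
Open syllables: 2.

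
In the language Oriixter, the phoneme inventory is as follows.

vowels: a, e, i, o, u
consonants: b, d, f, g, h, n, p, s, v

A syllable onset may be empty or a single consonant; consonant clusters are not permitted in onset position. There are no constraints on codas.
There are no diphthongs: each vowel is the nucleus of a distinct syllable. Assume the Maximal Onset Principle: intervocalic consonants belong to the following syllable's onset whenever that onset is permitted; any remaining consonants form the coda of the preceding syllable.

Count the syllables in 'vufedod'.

3

Vowels present: u, e, o; each is a nucleus, giving 3 syllables.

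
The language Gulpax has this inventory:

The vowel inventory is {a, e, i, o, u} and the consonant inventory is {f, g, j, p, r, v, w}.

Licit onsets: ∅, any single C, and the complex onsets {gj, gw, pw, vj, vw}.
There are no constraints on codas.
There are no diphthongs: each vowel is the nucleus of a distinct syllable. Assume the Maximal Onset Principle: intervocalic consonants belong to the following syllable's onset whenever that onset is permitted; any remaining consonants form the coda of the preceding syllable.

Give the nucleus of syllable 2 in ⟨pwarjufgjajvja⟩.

u

Vowels present: a, u, a, a; each is a nucleus, giving 4 syllables.
The second nucleus (vowel 2 from the left) is /u/.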